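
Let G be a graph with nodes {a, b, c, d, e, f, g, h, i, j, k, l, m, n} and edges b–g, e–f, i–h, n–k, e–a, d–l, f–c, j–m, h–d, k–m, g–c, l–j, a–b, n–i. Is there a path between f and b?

Yes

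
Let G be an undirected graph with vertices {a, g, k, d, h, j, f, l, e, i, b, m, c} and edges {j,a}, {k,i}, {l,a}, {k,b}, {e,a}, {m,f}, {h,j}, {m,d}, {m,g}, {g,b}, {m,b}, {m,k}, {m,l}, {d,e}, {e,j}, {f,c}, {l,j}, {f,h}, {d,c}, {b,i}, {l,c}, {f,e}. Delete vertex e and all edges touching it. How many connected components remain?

1

With e gone, the remaining components are: {a, b, c, d, f, g, h, i, j, k, l, m}.
That is 1 component.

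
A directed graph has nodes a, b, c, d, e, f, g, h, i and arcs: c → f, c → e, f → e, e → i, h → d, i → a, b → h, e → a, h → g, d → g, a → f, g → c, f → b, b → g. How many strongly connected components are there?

1

{a, b, c, d, e, f, g, h, i} are all mutually reachable — one SCC of size 9.
That gives 1 strongly connected component.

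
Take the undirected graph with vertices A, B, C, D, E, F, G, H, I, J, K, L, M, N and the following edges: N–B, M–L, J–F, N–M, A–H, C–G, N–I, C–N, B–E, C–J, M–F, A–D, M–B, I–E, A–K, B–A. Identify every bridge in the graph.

A-B, A-D, A-H, A-K, C-G, L-M

The edges on the cycle N-M-B-N are not bridges since each lies on that cycle.
But removing C–G disconnects C from G; removing K–A disconnects K from A; removing M–L disconnects M from L; removing D–A disconnects D from A — these are bridges.
In total 6 edges are bridges.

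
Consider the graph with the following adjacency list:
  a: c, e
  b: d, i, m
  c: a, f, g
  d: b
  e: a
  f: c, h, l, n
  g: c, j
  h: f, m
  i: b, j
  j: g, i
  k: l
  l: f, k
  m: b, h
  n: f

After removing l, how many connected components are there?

2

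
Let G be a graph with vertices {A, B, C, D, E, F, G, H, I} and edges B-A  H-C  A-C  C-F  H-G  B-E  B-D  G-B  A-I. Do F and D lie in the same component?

Yes

From F we can reach A, B, C, D, E, F, G, H, I, which includes D.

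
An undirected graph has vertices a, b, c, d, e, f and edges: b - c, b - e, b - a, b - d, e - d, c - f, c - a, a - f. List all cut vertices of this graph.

Removing b increases the component count from 1 to 2, so b is a cut vertex.
By contrast removing e leaves 1 component; it is not a cut vertex. No other vertex is a cut vertex either.

b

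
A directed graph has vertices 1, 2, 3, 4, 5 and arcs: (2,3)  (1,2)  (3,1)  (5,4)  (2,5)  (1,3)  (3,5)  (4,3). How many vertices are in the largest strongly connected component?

5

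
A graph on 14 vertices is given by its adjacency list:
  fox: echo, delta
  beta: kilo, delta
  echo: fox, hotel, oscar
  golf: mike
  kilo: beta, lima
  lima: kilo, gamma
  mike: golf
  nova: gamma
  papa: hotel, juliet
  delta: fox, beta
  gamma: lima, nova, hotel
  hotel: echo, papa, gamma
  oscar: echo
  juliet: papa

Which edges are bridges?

The edges on the cycle lima-gamma-hotel-echo-fox-delta-beta-kilo-lima are not bridges since each lies on that cycle.
But removing papa-hotel disconnects papa from hotel; removing papa-juliet disconnects papa from juliet; removing golf-mike disconnects golf from mike; removing oscar-echo disconnects oscar from echo — these are bridges.
In total 5 edges are bridges.

echo-oscar, gamma-nova, golf-mike, hotel-papa, juliet-papa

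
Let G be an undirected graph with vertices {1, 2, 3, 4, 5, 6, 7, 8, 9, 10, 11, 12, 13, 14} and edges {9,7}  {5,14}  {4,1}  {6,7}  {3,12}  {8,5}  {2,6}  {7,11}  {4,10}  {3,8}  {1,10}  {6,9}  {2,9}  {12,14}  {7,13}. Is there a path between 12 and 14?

Yes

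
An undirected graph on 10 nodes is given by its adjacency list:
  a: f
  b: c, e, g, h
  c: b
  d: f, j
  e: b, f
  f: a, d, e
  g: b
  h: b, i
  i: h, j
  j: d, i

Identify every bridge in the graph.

The edges on the cycle e-f-d-j-i-h-b-e are not bridges since each lies on that cycle.
But removing b-c disconnects b from c; removing g-b disconnects g from b; removing f-a disconnects f from a — these are bridges.

a-f, b-c, b-g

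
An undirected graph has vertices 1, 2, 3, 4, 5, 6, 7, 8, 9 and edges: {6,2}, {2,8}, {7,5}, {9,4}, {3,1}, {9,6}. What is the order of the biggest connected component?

5

Starting from 1 we can reach 1, 3. That is one component of size 2.
Starting from 5 we can reach 5, 7. That is one component of size 2.
Starting from 2 we can reach 2, 4, 6, 8, 9. That is one component of size 5.
The largest has 5 vertices.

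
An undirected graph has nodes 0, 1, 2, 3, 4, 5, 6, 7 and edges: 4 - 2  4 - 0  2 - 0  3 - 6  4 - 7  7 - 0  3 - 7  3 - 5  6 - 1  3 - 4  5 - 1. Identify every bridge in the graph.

none

The edges on the cycle 3-6-1-5-3 are not bridges since each lies on that cycle.
Every edge lies on some cycle, so there are no bridges.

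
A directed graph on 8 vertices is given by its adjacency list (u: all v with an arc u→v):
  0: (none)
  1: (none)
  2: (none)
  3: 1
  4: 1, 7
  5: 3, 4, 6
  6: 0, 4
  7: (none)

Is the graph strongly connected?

No

There is no directed path from 2 to 5, so the graph is not strongly connected.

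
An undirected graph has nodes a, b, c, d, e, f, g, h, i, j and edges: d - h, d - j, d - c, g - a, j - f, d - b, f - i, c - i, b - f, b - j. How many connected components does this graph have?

3

e is isolated — a component by itself.
Starting from a we can reach a, g. That is one component of size 2.
Starting from b we can reach b, c, d, f, h, i, j. That is one component of size 7.
Total: 3 components.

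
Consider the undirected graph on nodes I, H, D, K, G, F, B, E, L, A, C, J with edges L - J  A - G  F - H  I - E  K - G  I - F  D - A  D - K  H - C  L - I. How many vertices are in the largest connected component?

B is isolated — a component by itself.
Starting from A we can reach A, D, G, K. That is one component of size 4.
Starting from C we can reach C, E, F, H, I, J, L. That is one component of size 7.
The largest has 7 vertices.

7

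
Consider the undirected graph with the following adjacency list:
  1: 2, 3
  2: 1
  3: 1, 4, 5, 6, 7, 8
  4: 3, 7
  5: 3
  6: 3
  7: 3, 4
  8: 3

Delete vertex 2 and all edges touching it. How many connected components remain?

With 2 gone, the remaining components are: {1, 3, 4, 5, 6, 7, 8}.
That is 1 component.

1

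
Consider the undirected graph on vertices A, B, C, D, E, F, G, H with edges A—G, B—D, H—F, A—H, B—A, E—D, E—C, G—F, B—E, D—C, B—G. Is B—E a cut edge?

No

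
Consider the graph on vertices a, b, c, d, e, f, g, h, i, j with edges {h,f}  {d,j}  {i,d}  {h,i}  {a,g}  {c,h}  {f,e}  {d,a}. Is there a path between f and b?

No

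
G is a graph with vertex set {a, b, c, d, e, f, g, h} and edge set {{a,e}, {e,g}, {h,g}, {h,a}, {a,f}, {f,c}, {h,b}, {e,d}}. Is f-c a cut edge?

Yes

Removing f-c leaves no path between f and c: the component count goes from 1 to 2. So it is a bridge.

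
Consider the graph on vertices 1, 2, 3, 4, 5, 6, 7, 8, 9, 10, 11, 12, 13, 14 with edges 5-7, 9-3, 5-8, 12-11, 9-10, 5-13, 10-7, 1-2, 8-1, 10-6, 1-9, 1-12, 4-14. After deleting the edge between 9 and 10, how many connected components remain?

2

9 and 10 are still connected via 9-1-8-5-7-10, so the component count stays at 2.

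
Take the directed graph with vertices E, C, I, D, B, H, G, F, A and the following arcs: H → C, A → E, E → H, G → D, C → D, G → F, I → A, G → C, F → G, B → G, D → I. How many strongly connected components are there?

3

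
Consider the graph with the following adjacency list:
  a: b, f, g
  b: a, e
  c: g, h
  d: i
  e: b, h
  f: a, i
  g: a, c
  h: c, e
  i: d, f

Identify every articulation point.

Removing a increases the component count from 1 to 2, so a is a cut vertex.
Removing f increases the component count from 1 to 2, so f is a cut vertex.
Removing i increases the component count from 1 to 2, so i is a cut vertex.
By contrast removing e leaves 1 component; it is not a cut vertex. No other vertex is a cut vertex either.

a, f, i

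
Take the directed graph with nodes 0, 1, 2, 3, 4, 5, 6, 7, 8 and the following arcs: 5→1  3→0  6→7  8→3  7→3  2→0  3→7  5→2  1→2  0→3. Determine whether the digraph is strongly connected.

No

There is no directed path from 1 to 8, so the graph is not strongly connected.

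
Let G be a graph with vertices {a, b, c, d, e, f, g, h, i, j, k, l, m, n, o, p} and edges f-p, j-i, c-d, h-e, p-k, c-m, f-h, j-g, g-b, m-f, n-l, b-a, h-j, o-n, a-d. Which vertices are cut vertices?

Removing f increases the component count from 2 to 3, so f is a cut vertex.
Removing h increases the component count from 2 to 3, so h is a cut vertex.
Removing j increases the component count from 2 to 3, so j is a cut vertex.
Likewise n, p are cut vertices.
By contrast removing m leaves 2 components; it is not a cut vertex. No other vertex is a cut vertex either.

f, h, j, n, p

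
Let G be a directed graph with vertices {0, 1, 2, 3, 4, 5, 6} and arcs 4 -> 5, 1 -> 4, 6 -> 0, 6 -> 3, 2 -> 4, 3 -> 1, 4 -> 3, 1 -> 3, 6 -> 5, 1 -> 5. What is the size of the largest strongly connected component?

{1, 3, 4} are all mutually reachable — one SCC of size 3.
{6} is an SCC by itself.
{5} is an SCC by itself.
{2} is an SCC by itself.
{0} is an SCC by itself.
The largest has 3 vertices.

3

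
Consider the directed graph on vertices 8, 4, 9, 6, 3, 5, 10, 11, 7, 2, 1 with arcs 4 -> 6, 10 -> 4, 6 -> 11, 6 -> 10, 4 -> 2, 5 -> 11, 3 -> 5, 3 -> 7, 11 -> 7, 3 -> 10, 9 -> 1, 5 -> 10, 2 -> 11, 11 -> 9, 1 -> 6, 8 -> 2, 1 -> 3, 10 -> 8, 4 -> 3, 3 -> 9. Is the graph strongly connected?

No

There is no directed path from 7 to 4, so the graph is not strongly connected.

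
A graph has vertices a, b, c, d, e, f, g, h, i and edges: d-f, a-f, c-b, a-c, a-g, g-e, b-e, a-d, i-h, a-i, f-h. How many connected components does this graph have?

1

Starting from a we can reach a, b, c, d, e, f, g, h, i. That is one component of size 9.
Total: 1 component.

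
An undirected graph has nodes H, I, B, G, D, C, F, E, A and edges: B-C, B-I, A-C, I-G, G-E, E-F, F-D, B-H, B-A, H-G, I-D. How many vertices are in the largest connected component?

9

Starting from A we can reach A, B, C, D, E, F, G, H, I. That is one component of size 9.
The largest has 9 vertices.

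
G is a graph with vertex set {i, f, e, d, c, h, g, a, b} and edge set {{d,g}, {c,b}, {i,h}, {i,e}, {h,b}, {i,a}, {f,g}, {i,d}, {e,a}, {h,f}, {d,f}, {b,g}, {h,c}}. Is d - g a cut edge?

No

After removing d - g, the path d-f-g still connects them, so the edge is not a bridge.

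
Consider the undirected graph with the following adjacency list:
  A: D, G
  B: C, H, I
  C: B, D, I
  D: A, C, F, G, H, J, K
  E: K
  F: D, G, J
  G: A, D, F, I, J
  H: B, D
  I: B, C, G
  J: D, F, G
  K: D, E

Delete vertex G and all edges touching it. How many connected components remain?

1

With G gone, the remaining components are: {A, B, C, D, E, F, H, I, J, K}.
That is 1 component.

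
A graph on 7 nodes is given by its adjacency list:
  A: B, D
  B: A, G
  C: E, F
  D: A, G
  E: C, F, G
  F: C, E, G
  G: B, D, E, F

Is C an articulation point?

Deleting C leaves 1 component (was 1) (its neighbors E, F remain connected to each other), so C is not a cut vertex.

No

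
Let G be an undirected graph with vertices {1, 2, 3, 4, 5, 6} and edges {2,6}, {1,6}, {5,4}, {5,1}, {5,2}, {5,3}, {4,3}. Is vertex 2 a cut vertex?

No

Deleting 2 leaves 1 component (was 1) (its neighbors 5, 6 remain connected to each other), so 2 is not a cut vertex.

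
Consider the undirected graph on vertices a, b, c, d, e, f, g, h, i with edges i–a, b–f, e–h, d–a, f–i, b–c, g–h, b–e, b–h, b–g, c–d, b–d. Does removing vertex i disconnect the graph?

No

Deleting i leaves 1 component (was 1) (its neighbors a, f remain connected to each other), so i is not a cut vertex.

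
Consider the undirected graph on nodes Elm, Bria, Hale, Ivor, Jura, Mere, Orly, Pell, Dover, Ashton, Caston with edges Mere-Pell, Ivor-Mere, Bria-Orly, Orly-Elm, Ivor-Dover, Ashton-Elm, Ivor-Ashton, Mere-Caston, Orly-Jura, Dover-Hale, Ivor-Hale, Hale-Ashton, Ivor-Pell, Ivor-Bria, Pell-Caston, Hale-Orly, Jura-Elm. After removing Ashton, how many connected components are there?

1

With Ashton gone, the remaining components are: {Elm, Bria, Hale, Ivor, Jura, Mere, Orly, Pell, Dover, Caston}.
That is 1 component.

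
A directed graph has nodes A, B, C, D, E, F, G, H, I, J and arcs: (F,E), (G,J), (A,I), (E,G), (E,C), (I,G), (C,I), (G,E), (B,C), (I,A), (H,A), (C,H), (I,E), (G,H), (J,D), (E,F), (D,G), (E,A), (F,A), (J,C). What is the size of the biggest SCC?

{A, C, D, E, F, G, H, I, J} are all mutually reachable — one SCC of size 9.
{B} is an SCC by itself.
The largest has 9 vertices.

9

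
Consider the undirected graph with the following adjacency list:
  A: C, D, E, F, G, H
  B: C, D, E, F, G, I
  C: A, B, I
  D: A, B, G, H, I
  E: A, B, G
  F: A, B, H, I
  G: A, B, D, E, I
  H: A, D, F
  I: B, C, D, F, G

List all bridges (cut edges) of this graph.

none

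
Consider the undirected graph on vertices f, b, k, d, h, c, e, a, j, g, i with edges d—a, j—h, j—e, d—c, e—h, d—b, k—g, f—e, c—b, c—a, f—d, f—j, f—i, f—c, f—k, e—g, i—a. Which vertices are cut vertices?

f

Removing f increases the component count from 1 to 2, so f is a cut vertex.
By contrast removing i leaves 1 component; it is not a cut vertex. No other vertex is a cut vertex either.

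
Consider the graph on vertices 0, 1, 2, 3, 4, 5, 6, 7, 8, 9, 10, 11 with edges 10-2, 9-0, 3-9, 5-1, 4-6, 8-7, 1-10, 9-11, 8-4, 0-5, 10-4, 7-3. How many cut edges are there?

3

The edges on the cycle 8-7-3-9-0-5-1-10-4-8 are not bridges since each lies on that cycle.
But removing 4-6 disconnects 4 from 6; removing 11-9 disconnects 11 from 9; removing 2-10 disconnects 2 from 10 — these are bridges.
That makes 3 bridges.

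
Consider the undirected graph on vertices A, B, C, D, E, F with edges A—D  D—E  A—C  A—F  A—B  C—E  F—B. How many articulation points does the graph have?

Removing A increases the component count from 1 to 2, so A is a cut vertex.
By contrast removing D leaves 1 component; it is not a cut vertex. No other vertex is a cut vertex either.

1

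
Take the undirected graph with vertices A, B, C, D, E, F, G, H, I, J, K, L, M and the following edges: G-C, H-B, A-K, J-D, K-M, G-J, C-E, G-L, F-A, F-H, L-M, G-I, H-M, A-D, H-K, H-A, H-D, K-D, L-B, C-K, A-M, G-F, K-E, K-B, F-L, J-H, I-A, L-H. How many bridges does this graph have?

The edges on the cycle G-C-K-H-L-G are not bridges since each lies on that cycle.
Every edge lies on some cycle, so there are no bridges.

0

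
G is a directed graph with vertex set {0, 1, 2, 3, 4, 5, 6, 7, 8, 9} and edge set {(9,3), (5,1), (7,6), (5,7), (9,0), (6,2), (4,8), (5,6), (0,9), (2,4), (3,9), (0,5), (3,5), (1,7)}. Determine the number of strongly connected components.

{0, 3, 9} are all mutually reachable — one SCC of size 3.
{7} is an SCC by itself.
{5} is an SCC by itself.
{8} is an SCC by itself.
{4} is an SCC by itself.
(and 3 more singleton SCCs)
That gives 8 strongly connected components.

8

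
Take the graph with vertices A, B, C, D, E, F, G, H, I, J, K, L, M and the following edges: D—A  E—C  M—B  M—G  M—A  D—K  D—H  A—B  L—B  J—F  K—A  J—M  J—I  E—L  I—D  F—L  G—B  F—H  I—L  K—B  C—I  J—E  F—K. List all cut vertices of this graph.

none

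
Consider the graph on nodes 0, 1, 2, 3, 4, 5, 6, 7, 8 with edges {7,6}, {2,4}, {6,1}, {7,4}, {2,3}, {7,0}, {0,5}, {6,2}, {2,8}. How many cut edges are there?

5

The edges on the cycle 7-6-2-4-7 are not bridges since each lies on that cycle.
But removing 3-2 disconnects 3 from 2; removing 7-0 disconnects 7 from 0; removing 2-8 disconnects 2 from 8; removing 6-1 disconnects 6 from 1 — these are bridges.
In total 5 edges are bridges.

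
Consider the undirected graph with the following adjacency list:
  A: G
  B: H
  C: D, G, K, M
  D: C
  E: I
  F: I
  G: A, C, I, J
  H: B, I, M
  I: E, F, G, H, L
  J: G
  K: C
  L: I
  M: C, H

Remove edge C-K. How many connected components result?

Before removal there is 1 component.
C-K is a bridge — removing it separates C's side from K's side.
After removal: 2 components.

2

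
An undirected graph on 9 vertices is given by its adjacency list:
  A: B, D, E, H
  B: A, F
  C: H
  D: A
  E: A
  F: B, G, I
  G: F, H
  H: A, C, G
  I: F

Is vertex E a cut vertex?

No

Deleting E leaves 1 component (was 1), so E is not a cut vertex.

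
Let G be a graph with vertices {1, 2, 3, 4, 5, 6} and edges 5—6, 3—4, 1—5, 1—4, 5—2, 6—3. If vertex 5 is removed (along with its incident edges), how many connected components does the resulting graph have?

2

With 5 gone, the remaining components are: {2}; {1, 3, 4, 6}.
That is 2 components.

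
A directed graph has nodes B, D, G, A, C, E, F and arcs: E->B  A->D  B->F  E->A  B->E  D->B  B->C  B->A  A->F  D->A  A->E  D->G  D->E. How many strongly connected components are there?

{A, B, D, E} are all mutually reachable — one SCC of size 4.
{G} is an SCC by itself.
{C} is an SCC by itself.
{F} is an SCC by itself.
That gives 4 strongly connected components.

4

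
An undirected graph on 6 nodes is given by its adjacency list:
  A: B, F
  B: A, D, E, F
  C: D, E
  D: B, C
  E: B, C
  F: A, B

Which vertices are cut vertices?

B

Removing B increases the component count from 1 to 2, so B is a cut vertex.
By contrast removing A leaves 1 component; it is not a cut vertex. No other vertex is a cut vertex either.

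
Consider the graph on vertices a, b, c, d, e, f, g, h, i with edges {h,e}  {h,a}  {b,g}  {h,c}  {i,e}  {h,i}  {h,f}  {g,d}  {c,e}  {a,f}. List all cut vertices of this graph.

Removing g increases the component count from 2 to 3, so g is a cut vertex.
Removing h increases the component count from 2 to 3, so h is a cut vertex.
By contrast removing b leaves 2 components; it is not a cut vertex. No other vertex is a cut vertex either.

g, h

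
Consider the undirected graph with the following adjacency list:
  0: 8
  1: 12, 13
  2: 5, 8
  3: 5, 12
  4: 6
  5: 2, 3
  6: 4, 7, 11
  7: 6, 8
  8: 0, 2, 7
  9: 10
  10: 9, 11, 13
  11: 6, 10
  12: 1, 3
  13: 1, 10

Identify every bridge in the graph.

The edges on the cycle 5-3-12-1-13-10-11-6-7-8-2-5 are not bridges since each lies on that cycle.
But removing 9-10 disconnects 9 from 10; removing 8-0 disconnects 8 from 0; removing 4-6 disconnects 4 from 6 — these are bridges.

0-8, 10-9, 4-6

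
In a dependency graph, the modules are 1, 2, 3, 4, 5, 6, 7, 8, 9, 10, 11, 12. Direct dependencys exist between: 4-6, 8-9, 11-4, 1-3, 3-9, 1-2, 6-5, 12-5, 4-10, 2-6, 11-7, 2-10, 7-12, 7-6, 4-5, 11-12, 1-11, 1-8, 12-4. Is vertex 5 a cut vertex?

No

Deleting 5 leaves 1 component (was 1) (its neighbors 4, 6, 12 remain connected to each other), so 5 is not a cut vertex.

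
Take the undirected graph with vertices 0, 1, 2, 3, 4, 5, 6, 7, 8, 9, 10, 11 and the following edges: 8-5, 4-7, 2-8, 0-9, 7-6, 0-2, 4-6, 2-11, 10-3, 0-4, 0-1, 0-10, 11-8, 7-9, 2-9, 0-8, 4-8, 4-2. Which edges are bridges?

The edges on the cycle 4-2-11-8-4 are not bridges since each lies on that cycle.
But removing 3-10 disconnects 3 from 10; removing 5-8 disconnects 5 from 8; removing 0-10 disconnects 0 from 10; removing 1-0 disconnects 1 from 0 — these are bridges.

0-1, 0-10, 10-3, 5-8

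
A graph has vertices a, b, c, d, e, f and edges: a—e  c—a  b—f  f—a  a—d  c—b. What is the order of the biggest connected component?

6

Starting from a we can reach a, b, c, d, e, f. That is one component of size 6.
The largest has 6 vertices.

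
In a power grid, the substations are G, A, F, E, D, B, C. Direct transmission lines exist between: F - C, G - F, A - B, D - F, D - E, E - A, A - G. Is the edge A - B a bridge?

Yes

Removing A - B leaves no path between A and B: the component count goes from 1 to 2. So it is a bridge.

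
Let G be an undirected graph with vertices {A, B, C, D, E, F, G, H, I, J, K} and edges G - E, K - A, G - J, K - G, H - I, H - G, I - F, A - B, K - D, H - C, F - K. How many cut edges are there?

6

The edges on the cycle H-I-F-K-G-H are not bridges since each lies on that cycle.
But removing G - E disconnects G from E; removing K - A disconnects K from A; removing D - K disconnects D from K; removing B - A disconnects B from A — these are bridges.
In total 6 edges are bridges.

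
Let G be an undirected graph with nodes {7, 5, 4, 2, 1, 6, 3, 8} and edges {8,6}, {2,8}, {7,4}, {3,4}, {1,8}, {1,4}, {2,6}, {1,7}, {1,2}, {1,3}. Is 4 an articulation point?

No

Deleting 4 leaves 2 components (was 2), so 4 is not a cut vertex.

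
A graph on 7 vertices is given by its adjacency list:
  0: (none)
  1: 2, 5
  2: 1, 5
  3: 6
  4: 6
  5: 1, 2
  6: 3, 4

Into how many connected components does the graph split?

3

0 is isolated — a component by itself.
Starting from 1 we can reach 1, 2, 5. That is one component of size 3.
Starting from 3 we can reach 3, 4, 6. That is one component of size 3.
Total: 3 components.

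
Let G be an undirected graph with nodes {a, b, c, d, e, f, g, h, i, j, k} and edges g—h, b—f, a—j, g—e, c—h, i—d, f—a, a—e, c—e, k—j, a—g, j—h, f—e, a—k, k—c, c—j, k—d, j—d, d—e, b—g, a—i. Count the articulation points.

Removing h, for instance, still leaves 1 component. No single vertex removal increases the component count — the graph has no articulation points.

0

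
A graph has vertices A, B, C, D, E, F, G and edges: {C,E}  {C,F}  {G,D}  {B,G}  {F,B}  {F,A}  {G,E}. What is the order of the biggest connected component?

7

Starting from A we can reach A, B, C, D, E, F, G. That is one component of size 7.
The largest has 7 vertices.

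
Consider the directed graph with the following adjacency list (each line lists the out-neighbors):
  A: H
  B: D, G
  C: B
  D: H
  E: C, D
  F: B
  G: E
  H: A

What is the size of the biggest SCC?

{B, C, E, G} are all mutually reachable — one SCC of size 4.
{A, H} are all mutually reachable — one SCC of size 2.
{F} is an SCC by itself.
{D} is an SCC by itself.
The largest has 4 vertices.

4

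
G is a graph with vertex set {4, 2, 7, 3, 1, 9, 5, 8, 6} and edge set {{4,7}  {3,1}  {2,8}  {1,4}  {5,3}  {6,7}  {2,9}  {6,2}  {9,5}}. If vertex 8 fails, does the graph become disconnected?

Deleting 8 leaves 1 component (was 1), so 8 is not a cut vertex.

No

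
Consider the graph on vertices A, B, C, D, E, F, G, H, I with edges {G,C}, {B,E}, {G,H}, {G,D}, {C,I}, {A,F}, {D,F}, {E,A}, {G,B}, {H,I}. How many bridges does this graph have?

0

The edges on the cycle G-H-I-C-G are not bridges since each lies on that cycle.
Every edge lies on some cycle, so there are no bridges.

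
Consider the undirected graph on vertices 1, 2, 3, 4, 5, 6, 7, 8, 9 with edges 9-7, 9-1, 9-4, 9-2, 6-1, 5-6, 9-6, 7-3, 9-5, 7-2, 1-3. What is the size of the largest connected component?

8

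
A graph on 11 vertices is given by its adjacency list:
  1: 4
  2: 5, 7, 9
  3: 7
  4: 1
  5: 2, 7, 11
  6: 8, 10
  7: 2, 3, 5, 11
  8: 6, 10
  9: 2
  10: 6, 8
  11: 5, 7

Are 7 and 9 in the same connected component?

Yes

From 7 we can reach 2, 3, 5, 7, 9, 11, which includes 9.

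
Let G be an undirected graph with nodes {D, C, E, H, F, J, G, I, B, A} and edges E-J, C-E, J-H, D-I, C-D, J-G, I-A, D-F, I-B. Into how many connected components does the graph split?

Starting from A we can reach A, B, C, D, E, F, G, H, I, J. That is one component of size 10.
Total: 1 component.

1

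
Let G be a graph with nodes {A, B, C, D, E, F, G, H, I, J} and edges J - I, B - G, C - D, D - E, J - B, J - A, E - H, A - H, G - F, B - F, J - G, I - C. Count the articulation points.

Removing J increases the component count from 1 to 2, so J is a cut vertex.
By contrast removing H leaves 1 component; it is not a cut vertex. No other vertex is a cut vertex either.

1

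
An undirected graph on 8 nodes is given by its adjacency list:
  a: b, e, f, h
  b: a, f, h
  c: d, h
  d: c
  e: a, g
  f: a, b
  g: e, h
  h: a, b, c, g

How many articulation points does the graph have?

Removing c increases the component count from 1 to 2, so c is a cut vertex.
Removing h increases the component count from 1 to 2, so h is a cut vertex.
By contrast removing g leaves 1 component; it is not a cut vertex. No other vertex is a cut vertex either.

2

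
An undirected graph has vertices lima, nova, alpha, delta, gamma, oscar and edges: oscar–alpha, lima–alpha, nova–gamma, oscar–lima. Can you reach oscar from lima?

From lima we can reach lima, alpha, oscar, which includes oscar.

Yes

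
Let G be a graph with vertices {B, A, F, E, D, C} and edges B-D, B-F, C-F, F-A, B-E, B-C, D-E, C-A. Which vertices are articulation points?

Removing B increases the component count from 1 to 2, so B is a cut vertex.
By contrast removing A leaves 1 component; it is not a cut vertex. No other vertex is a cut vertex either.

B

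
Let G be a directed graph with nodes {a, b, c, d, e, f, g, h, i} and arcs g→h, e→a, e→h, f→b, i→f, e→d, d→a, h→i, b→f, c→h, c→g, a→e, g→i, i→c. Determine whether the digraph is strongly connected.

No

There is no directed path from c to e, so the graph is not strongly connected.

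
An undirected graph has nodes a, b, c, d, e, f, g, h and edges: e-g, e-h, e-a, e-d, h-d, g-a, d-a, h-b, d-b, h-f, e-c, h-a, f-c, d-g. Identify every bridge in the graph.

The edges on the cycle h-d-g-a-h are not bridges since each lies on that cycle.
Every edge lies on some cycle, so there are no bridges.

none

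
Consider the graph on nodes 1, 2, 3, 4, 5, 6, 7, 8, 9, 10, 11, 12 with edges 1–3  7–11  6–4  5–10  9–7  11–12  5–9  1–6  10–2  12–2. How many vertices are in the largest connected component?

8 is isolated — a component by itself.
Starting from 1 we can reach 1, 3, 4, 6. That is one component of size 4.
Starting from 2 we can reach 2, 5, 7, 9, 10, 11, 12. That is one component of size 7.
The largest has 7 vertices.

7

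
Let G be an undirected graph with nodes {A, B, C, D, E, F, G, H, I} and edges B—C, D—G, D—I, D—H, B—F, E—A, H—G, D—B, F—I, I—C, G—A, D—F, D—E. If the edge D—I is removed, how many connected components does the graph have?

1

D and I are still connected via D-F-I, so the component count stays at 1.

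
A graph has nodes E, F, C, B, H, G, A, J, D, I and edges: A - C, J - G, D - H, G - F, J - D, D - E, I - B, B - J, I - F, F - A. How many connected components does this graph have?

Starting from A we can reach A, B, C, D, E, F, G, H, I, J. That is one component of size 10.
Total: 1 component.

1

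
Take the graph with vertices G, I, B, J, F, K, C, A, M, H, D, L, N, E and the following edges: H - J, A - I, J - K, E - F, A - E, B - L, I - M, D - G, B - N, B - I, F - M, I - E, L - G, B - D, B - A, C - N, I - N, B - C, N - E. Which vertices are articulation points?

Removing B increases the component count from 2 to 3, so B is a cut vertex.
Removing J increases the component count from 2 to 3, so J is a cut vertex.
By contrast removing C leaves 2 components; it is not a cut vertex. No other vertex is a cut vertex either.

B, J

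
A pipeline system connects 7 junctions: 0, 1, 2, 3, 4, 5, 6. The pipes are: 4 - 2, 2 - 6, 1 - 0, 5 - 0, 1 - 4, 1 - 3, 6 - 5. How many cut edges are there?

1

The edges on the cycle 1-4-2-6-5-0-1 are not bridges since each lies on that cycle.
But removing 1 - 3 disconnects 1 from 3 — this is a bridge.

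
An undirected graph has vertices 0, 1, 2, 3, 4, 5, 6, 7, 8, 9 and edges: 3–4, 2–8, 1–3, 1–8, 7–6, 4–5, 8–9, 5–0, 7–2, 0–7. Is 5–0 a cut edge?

After removing 5–0, the path 5-4-3-1-8-2-7-0 still connects them, so the edge is not a bridge.

No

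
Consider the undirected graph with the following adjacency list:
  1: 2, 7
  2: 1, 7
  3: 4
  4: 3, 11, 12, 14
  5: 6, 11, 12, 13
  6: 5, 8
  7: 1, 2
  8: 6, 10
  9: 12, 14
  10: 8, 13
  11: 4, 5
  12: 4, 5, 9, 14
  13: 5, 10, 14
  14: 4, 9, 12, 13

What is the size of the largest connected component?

Starting from 1 we can reach 1, 2, 7. That is one component of size 3.
Starting from 3 we can reach 3, 4, 5, 6, 8, 9, 10, 11, 12, 13, 14. That is one component of size 11.
The largest has 11 vertices.

11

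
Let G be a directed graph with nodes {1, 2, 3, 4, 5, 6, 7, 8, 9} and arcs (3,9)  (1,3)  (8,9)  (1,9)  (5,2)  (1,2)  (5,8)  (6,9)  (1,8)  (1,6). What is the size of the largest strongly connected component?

{4} is an SCC by itself.
{8} is an SCC by itself.
{3} is an SCC by itself.
{7} is an SCC by itself.
{6} is an SCC by itself.
(and 4 more singleton SCCs)
The largest has 1 vertex.

1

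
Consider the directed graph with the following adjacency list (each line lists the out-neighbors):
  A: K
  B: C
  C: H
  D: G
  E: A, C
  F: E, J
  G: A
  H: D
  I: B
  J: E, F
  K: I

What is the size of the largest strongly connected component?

8

{A, B, C, D, G, H, I, K} are all mutually reachable — one SCC of size 8.
{F, J} are all mutually reachable — one SCC of size 2.
{E} is an SCC by itself.
The largest has 8 vertices.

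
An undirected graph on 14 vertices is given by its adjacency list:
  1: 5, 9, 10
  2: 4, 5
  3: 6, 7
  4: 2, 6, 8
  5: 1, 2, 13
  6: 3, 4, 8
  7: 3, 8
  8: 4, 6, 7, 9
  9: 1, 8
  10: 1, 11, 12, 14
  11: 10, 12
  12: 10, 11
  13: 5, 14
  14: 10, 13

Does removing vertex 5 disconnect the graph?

No

Deleting 5 leaves 1 component (was 1) (its neighbors 1, 2, 13 remain connected to each other), so 5 is not a cut vertex.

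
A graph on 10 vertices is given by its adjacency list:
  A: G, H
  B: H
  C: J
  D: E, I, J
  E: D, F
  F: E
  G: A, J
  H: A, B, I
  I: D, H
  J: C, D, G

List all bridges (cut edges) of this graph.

B-H, C-J, D-E, E-F

The edges on the cycle H-A-G-J-D-I-H are not bridges since each lies on that cycle.
But removing H-B disconnects H from B; removing J-C disconnects J from C; removing E-F disconnects E from F; removing E-D disconnects E from D — these are bridges.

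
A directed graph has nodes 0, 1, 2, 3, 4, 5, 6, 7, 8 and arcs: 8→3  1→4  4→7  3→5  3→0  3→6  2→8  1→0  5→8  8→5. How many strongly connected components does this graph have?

{3, 5, 8} are all mutually reachable — one SCC of size 3.
{0} is an SCC by itself.
{2} is an SCC by itself.
{4} is an SCC by itself.
{6} is an SCC by itself.
(and 2 more singleton SCCs)
That gives 7 strongly connected components.

7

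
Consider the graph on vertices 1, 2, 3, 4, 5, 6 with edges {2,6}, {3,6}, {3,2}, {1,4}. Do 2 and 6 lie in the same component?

Yes

From 2 we can reach 2, 3, 6, which includes 6.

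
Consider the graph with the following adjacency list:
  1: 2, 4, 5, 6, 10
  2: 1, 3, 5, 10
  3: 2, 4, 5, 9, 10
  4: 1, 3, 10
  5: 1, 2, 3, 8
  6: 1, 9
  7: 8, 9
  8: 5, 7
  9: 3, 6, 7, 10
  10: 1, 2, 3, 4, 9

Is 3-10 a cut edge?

After removing 3-10, the path 3-4-10 still connects them, so the edge is not a bridge.

No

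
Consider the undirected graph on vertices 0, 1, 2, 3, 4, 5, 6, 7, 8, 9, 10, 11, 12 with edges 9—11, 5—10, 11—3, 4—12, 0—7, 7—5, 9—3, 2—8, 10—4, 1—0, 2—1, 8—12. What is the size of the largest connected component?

6 is isolated — a component by itself.
Starting from 3 we can reach 3, 9, 11. That is one component of size 3.
Starting from 0 we can reach 0, 1, 2, 4, 5, 7, 8, 10, 12. That is one component of size 9.
The largest has 9 vertices.

9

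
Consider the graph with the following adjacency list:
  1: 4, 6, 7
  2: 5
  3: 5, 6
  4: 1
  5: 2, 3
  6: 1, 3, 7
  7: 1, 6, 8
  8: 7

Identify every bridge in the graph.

1-4, 2-5, 3-5, 3-6, 7-8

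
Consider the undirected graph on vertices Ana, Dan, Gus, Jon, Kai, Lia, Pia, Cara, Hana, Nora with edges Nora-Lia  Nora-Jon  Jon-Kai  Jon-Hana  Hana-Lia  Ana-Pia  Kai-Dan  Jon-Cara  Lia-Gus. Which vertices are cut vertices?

Jon, Kai, Lia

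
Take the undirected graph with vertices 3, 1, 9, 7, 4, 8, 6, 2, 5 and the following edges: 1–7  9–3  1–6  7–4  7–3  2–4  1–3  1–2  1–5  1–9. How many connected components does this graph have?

2

8 is isolated — a component by itself.
Starting from 1 we can reach 1, 2, 3, 4, 5, 6, 7, 9. That is one component of size 8.
Total: 2 components.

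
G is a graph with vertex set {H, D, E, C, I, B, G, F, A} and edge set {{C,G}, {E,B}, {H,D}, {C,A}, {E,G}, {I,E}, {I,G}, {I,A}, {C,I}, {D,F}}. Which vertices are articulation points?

Removing D increases the component count from 2 to 3, so D is a cut vertex.
Removing E increases the component count from 2 to 3, so E is a cut vertex.
By contrast removing B leaves 2 components; it is not a cut vertex. No other vertex is a cut vertex either.

D, E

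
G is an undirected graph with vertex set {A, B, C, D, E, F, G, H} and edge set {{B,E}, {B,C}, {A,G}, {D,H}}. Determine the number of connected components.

4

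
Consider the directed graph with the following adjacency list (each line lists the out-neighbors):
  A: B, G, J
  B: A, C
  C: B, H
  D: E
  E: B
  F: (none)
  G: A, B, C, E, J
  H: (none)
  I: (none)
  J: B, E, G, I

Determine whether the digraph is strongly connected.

No

There is no directed path from G to F, so the graph is not strongly connected.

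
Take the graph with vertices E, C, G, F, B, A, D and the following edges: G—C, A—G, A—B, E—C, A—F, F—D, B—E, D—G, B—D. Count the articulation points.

Removing C, for instance, still leaves 1 component. No single vertex removal increases the component count — the graph has no articulation points.

0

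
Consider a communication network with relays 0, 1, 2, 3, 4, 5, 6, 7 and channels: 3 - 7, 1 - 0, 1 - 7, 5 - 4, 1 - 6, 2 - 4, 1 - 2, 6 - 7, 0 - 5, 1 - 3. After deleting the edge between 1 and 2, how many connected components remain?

1

1 and 2 are still connected via 1-0-5-4-2, so the component count stays at 1.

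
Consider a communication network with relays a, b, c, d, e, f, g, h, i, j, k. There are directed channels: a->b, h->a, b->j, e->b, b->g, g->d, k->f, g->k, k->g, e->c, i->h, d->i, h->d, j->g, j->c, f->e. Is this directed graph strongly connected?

No

There is no directed path from c to g, so the graph is not strongly connected.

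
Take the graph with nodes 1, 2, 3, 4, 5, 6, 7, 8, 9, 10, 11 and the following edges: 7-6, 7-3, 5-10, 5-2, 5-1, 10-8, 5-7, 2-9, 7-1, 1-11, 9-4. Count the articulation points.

6

Removing 1 increases the component count from 1 to 2, so 1 is a cut vertex.
Removing 2 increases the component count from 1 to 2, so 2 is a cut vertex.
Removing 5 increases the component count from 1 to 3, so 5 is a cut vertex.
Likewise 7, 9, 10 are cut vertices.
By contrast removing 6 leaves 1 component; it is not a cut vertex. No other vertex is a cut vertex either.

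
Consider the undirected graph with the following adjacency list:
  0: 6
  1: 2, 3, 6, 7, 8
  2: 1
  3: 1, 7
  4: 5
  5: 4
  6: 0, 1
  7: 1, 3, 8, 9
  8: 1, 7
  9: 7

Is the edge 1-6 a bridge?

Removing 1-6 leaves no path between 1 and 6: the component count goes from 2 to 3. So it is a bridge.

Yes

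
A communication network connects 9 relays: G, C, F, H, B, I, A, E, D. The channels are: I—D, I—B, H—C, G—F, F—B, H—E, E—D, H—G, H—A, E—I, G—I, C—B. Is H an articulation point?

Yes

Deleting H raises the number of components from 1 to 2, so H is a cut vertex.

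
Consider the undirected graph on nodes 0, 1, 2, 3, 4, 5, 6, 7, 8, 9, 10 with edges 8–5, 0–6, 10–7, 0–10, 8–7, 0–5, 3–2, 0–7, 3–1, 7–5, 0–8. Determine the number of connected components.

4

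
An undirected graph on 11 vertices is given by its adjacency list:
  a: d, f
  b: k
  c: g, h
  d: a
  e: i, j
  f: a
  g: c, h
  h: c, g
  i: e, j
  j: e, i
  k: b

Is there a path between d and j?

No

The component containing d is {a, d, f}, and j is not in it.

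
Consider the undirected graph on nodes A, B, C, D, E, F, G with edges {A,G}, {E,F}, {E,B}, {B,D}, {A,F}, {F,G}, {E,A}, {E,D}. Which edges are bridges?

The edges on the cycle E-B-D-E are not bridges since each lies on that cycle.
Every edge lies on some cycle, so there are no bridges.

none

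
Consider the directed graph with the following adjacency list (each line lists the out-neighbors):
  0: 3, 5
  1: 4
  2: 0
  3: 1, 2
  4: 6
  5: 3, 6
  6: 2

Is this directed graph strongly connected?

Yes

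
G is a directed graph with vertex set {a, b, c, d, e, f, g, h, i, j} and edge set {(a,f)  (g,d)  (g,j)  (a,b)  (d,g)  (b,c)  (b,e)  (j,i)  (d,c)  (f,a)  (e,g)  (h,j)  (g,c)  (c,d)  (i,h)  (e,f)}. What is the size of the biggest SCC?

4

{a, b, e, f} are all mutually reachable — one SCC of size 4.
{h, i, j} are all mutually reachable — one SCC of size 3.
{c, d, g} are all mutually reachable — one SCC of size 3.
The largest has 4 vertices.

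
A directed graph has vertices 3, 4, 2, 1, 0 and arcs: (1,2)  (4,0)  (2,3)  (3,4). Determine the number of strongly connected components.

5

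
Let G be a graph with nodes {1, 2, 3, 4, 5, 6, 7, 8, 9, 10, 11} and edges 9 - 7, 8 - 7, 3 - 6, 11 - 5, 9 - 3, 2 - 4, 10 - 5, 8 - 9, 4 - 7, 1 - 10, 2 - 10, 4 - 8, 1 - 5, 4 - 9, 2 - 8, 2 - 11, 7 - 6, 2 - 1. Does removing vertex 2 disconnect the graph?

Yes

Deleting 2 raises the number of components from 1 to 2, so 2 is a cut vertex.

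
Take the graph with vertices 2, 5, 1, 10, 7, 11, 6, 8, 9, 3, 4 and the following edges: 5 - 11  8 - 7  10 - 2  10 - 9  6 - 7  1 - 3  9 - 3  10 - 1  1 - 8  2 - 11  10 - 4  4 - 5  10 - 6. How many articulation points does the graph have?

1

Removing 10 increases the component count from 1 to 2, so 10 is a cut vertex.
By contrast removing 6 leaves 1 component; it is not a cut vertex. No other vertex is a cut vertex either.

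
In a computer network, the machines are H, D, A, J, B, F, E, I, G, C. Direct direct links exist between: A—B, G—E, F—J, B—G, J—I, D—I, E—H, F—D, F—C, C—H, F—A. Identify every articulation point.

F

Removing F increases the component count from 1 to 2, so F is a cut vertex.
By contrast removing E leaves 1 component; it is not a cut vertex. No other vertex is a cut vertex either.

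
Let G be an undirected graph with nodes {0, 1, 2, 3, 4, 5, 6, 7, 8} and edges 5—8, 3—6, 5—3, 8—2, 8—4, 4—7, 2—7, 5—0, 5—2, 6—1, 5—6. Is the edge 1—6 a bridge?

Removing 1—6 leaves no path between 1 and 6: the component count goes from 1 to 2. So it is a bridge.

Yes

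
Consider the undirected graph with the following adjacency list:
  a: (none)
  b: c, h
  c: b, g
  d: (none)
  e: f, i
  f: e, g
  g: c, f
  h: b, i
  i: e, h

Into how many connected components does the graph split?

3

d is isolated — a component by itself.
a is isolated — a component by itself.
Starting from b we can reach b, c, e, f, g, h, i. That is one component of size 7.
Total: 3 components.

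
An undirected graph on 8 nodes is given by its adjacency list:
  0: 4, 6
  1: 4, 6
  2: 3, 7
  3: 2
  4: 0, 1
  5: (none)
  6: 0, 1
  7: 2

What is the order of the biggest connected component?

4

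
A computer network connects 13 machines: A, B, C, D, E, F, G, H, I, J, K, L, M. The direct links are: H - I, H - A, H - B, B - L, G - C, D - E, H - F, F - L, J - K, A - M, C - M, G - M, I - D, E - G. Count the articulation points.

Removing H increases the component count from 2 to 3, so H is a cut vertex.
By contrast removing I leaves 2 components; it is not a cut vertex. No other vertex is a cut vertex either.

1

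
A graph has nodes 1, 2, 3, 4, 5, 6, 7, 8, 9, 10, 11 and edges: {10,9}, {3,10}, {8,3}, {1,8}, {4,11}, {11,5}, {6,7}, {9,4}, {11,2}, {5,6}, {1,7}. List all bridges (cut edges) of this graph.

The edges on the cycle 1-8-3-10-9-4-11-5-6-7-1 are not bridges since each lies on that cycle.
But removing 2-11 disconnects 2 from 11 — this is a bridge.

11-2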